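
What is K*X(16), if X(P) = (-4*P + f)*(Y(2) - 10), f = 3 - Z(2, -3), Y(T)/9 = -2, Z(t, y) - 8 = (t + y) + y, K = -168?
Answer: -305760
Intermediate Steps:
Z(t, y) = 8 + t + 2*y (Z(t, y) = 8 + ((t + y) + y) = 8 + (t + 2*y) = 8 + t + 2*y)
Y(T) = -18 (Y(T) = 9*(-2) = -18)
f = -1 (f = 3 - (8 + 2 + 2*(-3)) = 3 - (8 + 2 - 6) = 3 - 1*4 = 3 - 4 = -1)
X(P) = 28 + 112*P (X(P) = (-4*P - 1)*(-18 - 10) = (-1 - 4*P)*(-28) = 28 + 112*P)
K*X(16) = -168*(28 + 112*16) = -168*(28 + 1792) = -168*1820 = -305760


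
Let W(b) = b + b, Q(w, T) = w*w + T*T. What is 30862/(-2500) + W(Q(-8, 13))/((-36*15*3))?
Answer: -639518/50625 ≈ -12.632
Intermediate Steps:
Q(w, T) = T**2 + w**2 (Q(w, T) = w**2 + T**2 = T**2 + w**2)
W(b) = 2*b
30862/(-2500) + W(Q(-8, 13))/((-36*15*3)) = 30862/(-2500) + (2*(13**2 + (-8)**2))/((-36*15*3)) = 30862*(-1/2500) + (2*(169 + 64))/((-540*3)) = -15431/1250 + (2*233)/(-1620) = -15431/1250 + 466*(-1/1620) = -15431/1250 - 233/810 = -639518/50625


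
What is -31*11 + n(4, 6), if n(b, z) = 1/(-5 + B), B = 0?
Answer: -1706/5 ≈ -341.20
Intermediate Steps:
n(b, z) = -⅕ (n(b, z) = 1/(-5 + 0) = 1/(-5) = -⅕)
-31*11 + n(4, 6) = -31*11 - ⅕ = -341 - ⅕ = -1706/5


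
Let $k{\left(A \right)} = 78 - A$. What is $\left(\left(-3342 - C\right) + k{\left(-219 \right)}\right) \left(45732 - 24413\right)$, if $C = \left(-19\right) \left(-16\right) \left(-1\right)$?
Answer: $-58435379$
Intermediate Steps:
$C = -304$ ($C = 304 \left(-1\right) = -304$)
$\left(\left(-3342 - C\right) + k{\left(-219 \right)}\right) \left(45732 - 24413\right) = \left(\left(-3342 - -304\right) + \left(78 - -219\right)\right) \left(45732 - 24413\right) = \left(\left(-3342 + 304\right) + \left(78 + 219\right)\right) 21319 = \left(-3038 + 297\right) 21319 = \left(-2741\right) 21319 = -58435379$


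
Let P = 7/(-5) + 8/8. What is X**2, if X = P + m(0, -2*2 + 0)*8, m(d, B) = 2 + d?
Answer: 6084/25 ≈ 243.36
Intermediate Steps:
P = -2/5 (P = 7*(-1/5) + 8*(1/8) = -7/5 + 1 = -2/5 ≈ -0.40000)
X = 78/5 (X = -2/5 + (2 + 0)*8 = -2/5 + 2*8 = -2/5 + 16 = 78/5 ≈ 15.600)
X**2 = (78/5)**2 = 6084/25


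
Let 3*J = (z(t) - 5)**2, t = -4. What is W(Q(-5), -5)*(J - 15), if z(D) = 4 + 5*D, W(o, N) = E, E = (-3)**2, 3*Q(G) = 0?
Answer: 1188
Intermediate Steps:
Q(G) = 0 (Q(G) = (1/3)*0 = 0)
E = 9
W(o, N) = 9
J = 147 (J = ((4 + 5*(-4)) - 5)**2/3 = ((4 - 20) - 5)**2/3 = (-16 - 5)**2/3 = (1/3)*(-21)**2 = (1/3)*441 = 147)
W(Q(-5), -5)*(J - 15) = 9*(147 - 15) = 9*132 = 1188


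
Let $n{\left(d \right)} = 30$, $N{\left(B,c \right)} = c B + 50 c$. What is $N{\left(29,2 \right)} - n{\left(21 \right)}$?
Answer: $128$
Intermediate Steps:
$N{\left(B,c \right)} = 50 c + B c$ ($N{\left(B,c \right)} = B c + 50 c = 50 c + B c$)
$N{\left(29,2 \right)} - n{\left(21 \right)} = 2 \left(50 + 29\right) - 30 = 2 \cdot 79 - 30 = 158 - 30 = 128$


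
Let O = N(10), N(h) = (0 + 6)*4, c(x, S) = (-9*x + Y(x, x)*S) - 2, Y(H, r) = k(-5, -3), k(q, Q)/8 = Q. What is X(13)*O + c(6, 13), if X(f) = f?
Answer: -56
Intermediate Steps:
k(q, Q) = 8*Q
Y(H, r) = -24 (Y(H, r) = 8*(-3) = -24)
c(x, S) = -2 - 24*S - 9*x (c(x, S) = (-9*x - 24*S) - 2 = (-24*S - 9*x) - 2 = -2 - 24*S - 9*x)
N(h) = 24 (N(h) = 6*4 = 24)
O = 24
X(13)*O + c(6, 13) = 13*24 + (-2 - 24*13 - 9*6) = 312 + (-2 - 312 - 54) = 312 - 368 = -56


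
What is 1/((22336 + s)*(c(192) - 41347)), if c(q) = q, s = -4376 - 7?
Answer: -1/738855715 ≈ -1.3534e-9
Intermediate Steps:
s = -4383
1/((22336 + s)*(c(192) - 41347)) = 1/((22336 - 4383)*(192 - 41347)) = 1/(17953*(-41155)) = 1/(-738855715) = -1/738855715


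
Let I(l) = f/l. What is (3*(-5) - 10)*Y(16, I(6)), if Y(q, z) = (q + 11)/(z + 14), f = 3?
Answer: -1350/29 ≈ -46.552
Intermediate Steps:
I(l) = 3/l
Y(q, z) = (11 + q)/(14 + z)
(3*(-5) - 10)*Y(16, I(6)) = (3*(-5) - 10)*((11 + 16)/(14 + 3/6)) = (-15 - 10)*(27/(14 + 3*(⅙))) = -25*27/(14 + ½) = -25*27/29/2 = -50*27/29 = -25*54/29 = -1350/29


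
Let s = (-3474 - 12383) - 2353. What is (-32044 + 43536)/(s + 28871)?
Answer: 11492/10661 ≈ 1.0779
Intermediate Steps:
s = -18210 (s = -15857 - 2353 = -18210)
(-32044 + 43536)/(s + 28871) = (-32044 + 43536)/(-18210 + 28871) = 11492/10661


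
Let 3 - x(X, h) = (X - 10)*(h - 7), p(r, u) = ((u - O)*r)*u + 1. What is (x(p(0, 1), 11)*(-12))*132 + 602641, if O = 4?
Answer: 540865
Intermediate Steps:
p(r, u) = 1 + r*u*(-4 + u) (p(r, u) = ((u - 1*4)*r)*u + 1 = ((u - 4)*r)*u + 1 = ((-4 + u)*r)*u + 1 = (r*(-4 + u))*u + 1 = r*u*(-4 + u) + 1 = 1 + r*u*(-4 + u))
x(X, h) = 3 - (-10 + X)*(-7 + h) (x(X, h) = 3 - (X - 10)*(h - 7) = 3 - (-10 + X)*(-7 + h))
(x(p(0, 1), 11)*(-12))*132 + 602641 = ((-67 + 7*(1 + 0*1² - 4*0*1) + 10*11 - 1*(1 + 0*1² - 4*0*1)*11)*(-12))*132 + 602641 = ((-67 + 7*(1 + 0*1 + 0) + 110 - 1*(1 + 0*1 + 0)*11)*(-12))*132 + 602641 = ((-67 + 7*(1 + 0 + 0) + 110 - 1*(1 + 0 + 0)*11)*(-12))*132 + 602641 = ((-67 + 7*1 + 110 - 1*1*11)*(-12))*132 + 602641 = ((-67 + 7 + 110 - 11)*(-12))*132 + 602641 = (39*(-12))*132 + 602641 = -468*132 + 602641 = -61776 + 602641 = 540865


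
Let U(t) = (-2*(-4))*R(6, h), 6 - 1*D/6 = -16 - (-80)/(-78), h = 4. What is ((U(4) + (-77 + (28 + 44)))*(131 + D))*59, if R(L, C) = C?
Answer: 5573907/13 ≈ 4.2876e+5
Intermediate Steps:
D = 1796/13 (D = 36 - 6*(-16 - (-80)/(-78)) = 36 - 6*(-16 - (-80)*(-1)/78) = 36 - 6*(-16 - 1*40/39) = 36 - 6*(-16 - 40/39) = 36 - 6*(-664/39) = 36 + 1328/13 = 1796/13 ≈ 138.15)
U(t) = 32 (U(t) = -2*(-4)*4 = 8*4 = 32)
((U(4) + (-77 + (28 + 44)))*(131 + D))*59 = ((32 + (-77 + (28 + 44)))*(131 + 1796/13))*59 = ((32 + (-77 + 72))*(3499/13))*59 = ((32 - 5)*(3499/13))*59 = (27*(3499/13))*59 = (94473/13)*59 = 5573907/13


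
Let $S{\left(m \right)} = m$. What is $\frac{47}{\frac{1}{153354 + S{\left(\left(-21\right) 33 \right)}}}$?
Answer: $7175067$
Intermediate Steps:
$\frac{47}{\frac{1}{153354 + S{\left(\left(-21\right) 33 \right)}}} = \frac{47}{\frac{1}{153354 - 693}} = \frac{47}{\frac{1}{152661}} = 47 \frac{1}{\frac{1}{152661}} = 47 \cdot 152661 = 7175067$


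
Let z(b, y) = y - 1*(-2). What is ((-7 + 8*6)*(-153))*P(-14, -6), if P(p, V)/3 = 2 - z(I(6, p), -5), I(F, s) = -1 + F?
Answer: -94095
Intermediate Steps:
z(b, y) = 2 + y (z(b, y) = y + 2 = 2 + y)
P(p, V) = 15 (P(p, V) = 3*(2 - (2 - 5)) = 3*(2 - 1*(-3)) = 3*(2 + 3) = 3*5 = 15)
((-7 + 8*6)*(-153))*P(-14, -6) = ((-7 + 8*6)*(-153))*15 = ((-7 + 48)*(-153))*15 = (41*(-153))*15 = -6273*15 = -94095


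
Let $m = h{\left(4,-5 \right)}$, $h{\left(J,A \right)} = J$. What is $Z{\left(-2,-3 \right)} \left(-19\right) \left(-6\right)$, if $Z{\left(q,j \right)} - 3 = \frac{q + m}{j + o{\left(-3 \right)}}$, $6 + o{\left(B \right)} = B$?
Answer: $323$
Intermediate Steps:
$o{\left(B \right)} = -6 + B$
$m = 4$
$Z{\left(q,j \right)} = 3 + \frac{4 + q}{-9 + j}$ ($Z{\left(q,j \right)} = 3 + \frac{q + 4}{j - 9} = 3 + \frac{4 + q}{j - 9} = 3 + \frac{4 + q}{-9 + j}$)
$Z{\left(-2,-3 \right)} \left(-19\right) \left(-6\right) = \frac{-23 - 2 + 3 \left(-3\right)}{-9 - 3} \left(-19\right) \left(-6\right) = \frac{-23 - 2 - 9}{-12} \left(-19\right) \left(-6\right) = \left(- \frac{1}{12}\right) \left(-34\right) \left(-19\right) \left(-6\right) = \frac{17}{6} \left(-19\right) \left(-6\right) = \left(- \frac{323}{6}\right) \left(-6\right) = 323$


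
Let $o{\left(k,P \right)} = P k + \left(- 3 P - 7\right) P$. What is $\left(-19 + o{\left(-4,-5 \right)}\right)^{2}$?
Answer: $1521$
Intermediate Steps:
$o{\left(k,P \right)} = P k + P \left(-7 - 3 P\right)$ ($o{\left(k,P \right)} = P k + \left(-7 - 3 P\right) P = P k + P \left(-7 - 3 P\right)$)
$\left(-19 + o{\left(-4,-5 \right)}\right)^{2} = \left(-19 - 5 \left(-7 - 4 - -15\right)\right)^{2} = \left(-19 - 5 \left(-7 - 4 + 15\right)\right)^{2} = \left(-19 - 20\right)^{2} = \left(-39\right)^{2} = 1521$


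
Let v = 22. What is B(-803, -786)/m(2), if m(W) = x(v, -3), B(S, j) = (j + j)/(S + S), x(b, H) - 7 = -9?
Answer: -393/803 ≈ -0.48941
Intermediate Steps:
x(b, H) = -2 (x(b, H) = 7 - 9 = -2)
B(S, j) = j/S (B(S, j) = (2*j)/((2*S)) = (2*j)*(1/(2*S)) = j/S)
m(W) = -2
B(-803, -786)/m(2) = -786/(-803)/(-2) = -786*(-1/803)*(-½) = (786/803)*(-½) = -393/803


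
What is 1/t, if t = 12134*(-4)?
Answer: -1/48536 ≈ -2.0603e-5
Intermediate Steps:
t = -48536
1/t = 1/(-48536) = -1/48536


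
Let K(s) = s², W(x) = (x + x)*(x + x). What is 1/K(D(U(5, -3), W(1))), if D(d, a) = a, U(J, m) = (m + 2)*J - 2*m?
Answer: 1/16 ≈ 0.062500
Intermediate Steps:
W(x) = 4*x² (W(x) = (2*x)*(2*x) = 4*x²)
U(J, m) = -2*m + J*(2 + m) (U(J, m) = (2 + m)*J - 2*m = J*(2 + m) - 2*m = -2*m + J*(2 + m))
1/K(D(U(5, -3), W(1))) = 1/((4*1²)²) = 1/((4*1)²) = 1/(4²) = 1/16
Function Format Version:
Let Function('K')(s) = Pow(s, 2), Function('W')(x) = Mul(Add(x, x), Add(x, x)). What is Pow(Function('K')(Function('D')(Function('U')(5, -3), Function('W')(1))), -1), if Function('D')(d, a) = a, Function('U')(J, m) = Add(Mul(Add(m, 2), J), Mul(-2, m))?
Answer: Rational(1, 16) ≈ 0.062500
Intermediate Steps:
Function('W')(x) = Mul(4, Pow(x, 2)) (Function('W')(x) = Mul(Mul(2, x), Mul(2, x)) = Mul(4, Pow(x, 2)))
Function('U')(J, m) = Add(Mul(-2, m), Mul(J, Add(2, m))) (Function('U')(J, m) = Add(Mul(Add(2, m), J), Mul(-2, m)) = Add(Mul(J, Add(2, m)), Mul(-2, m)) = Add(Mul(-2, m), Mul(J, Add(2, m))))
Pow(Function('K')(Function('D')(Function('U')(5, -3), Function('W')(1))), -1) = Pow(Pow(Mul(4, Pow(1, 2)), 2), -1) = Pow(Pow(Mul(4, 1), 2), -1) = Pow(Pow(4, 2), -1) = Pow(16, -1) = Rational(1, 16)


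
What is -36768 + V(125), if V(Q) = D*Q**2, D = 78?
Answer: 1181982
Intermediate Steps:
V(Q) = 78*Q**2
-36768 + V(125) = -36768 + 78*125**2 = -36768 + 78*15625 = -36768 + 1218750 = 1181982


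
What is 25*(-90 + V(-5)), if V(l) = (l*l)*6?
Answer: 1500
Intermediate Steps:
V(l) = 6*l² (V(l) = l²*6 = 6*l²)
25*(-90 + V(-5)) = 25*(-90 + 6*(-5)²) = 25*(-90 + 6*25) = 25*(-90 + 150) = 25*60 = 1500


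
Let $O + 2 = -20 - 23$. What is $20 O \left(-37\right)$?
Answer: $33300$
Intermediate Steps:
$O = -45$ ($O = -2 - 43 = -45$)
$20 O \left(-37\right) = 20 \left(-45\right) \left(-37\right) = \left(-900\right) \left(-37\right) = 33300$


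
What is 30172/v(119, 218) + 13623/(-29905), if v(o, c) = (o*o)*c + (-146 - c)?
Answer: -20574141811/46154390135 ≈ -0.44577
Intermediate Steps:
v(o, c) = -146 - c + c*o² (v(o, c) = o²*c + (-146 - c) = c*o² + (-146 - c) = -146 - c + c*o²)
30172/v(119, 218) + 13623/(-29905) = 30172/(-146 - 1*218 + 218*119²) + 13623/(-29905) = 30172/(-146 - 218 + 218*14161) + 13623*(-1/29905) = 30172/(-146 - 218 + 3087098) - 13623/29905 = 30172/3086734 - 13623/29905 = 30172*(1/3086734) - 13623/29905 = 15086/1543367 - 13623/29905 = -20574141811/46154390135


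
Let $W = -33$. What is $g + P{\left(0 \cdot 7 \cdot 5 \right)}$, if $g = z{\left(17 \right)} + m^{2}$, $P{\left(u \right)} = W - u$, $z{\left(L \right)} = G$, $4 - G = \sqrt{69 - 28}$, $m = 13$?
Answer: $140 - \sqrt{41} \approx 133.6$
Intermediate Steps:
$G = 4 - \sqrt{41}$ ($G = 4 - \sqrt{69 - 28} = 4 - \sqrt{41} \approx -2.4031$)
$z{\left(L \right)} = 4 - \sqrt{41}$
$P{\left(u \right)} = -33 - u$
$g = 173 - \sqrt{41}$ ($g = \left(4 - \sqrt{41}\right) + 13^{2} = \left(4 - \sqrt{41}\right) + 169 = 173 - \sqrt{41} \approx 166.6$)
$g + P{\left(0 \cdot 7 \cdot 5 \right)} = \left(173 - \sqrt{41}\right) - \left(33 + 0 \cdot 7 \cdot 5\right) = \left(173 - \sqrt{41}\right) - \left(33 + 0 \cdot 5\right) = \left(173 - \sqrt{41}\right) - 33 = 140 - \sqrt{41}$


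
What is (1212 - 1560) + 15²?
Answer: -123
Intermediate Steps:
(1212 - 1560) + 15² = -348 + 225 = -123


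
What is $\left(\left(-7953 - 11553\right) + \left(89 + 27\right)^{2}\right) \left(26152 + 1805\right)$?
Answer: $-169139850$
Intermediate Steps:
$\left(\left(-7953 - 11553\right) + \left(89 + 27\right)^{2}\right) \left(26152 + 1805\right) = \left(-19506 + 116^{2}\right) 27957 = \left(-19506 + 13456\right) 27957 = \left(-6050\right) 27957 = -169139850$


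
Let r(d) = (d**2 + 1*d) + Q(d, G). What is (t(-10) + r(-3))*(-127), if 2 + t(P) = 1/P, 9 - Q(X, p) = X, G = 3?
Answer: -20193/10 ≈ -2019.3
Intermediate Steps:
Q(X, p) = 9 - X
r(d) = 9 + d**2 (r(d) = (d**2 + 1*d) + (9 - d) = (d**2 + d) + (9 - d) = (d + d**2) + (9 - d) = 9 + d**2)
t(P) = -2 + 1/P
(t(-10) + r(-3))*(-127) = ((-2 + 1/(-10)) + (9 + (-3)**2))*(-127) = ((-2 - 1/10) + (9 + 9))*(-127) = (-21/10 + 18)*(-127) = (159/10)*(-127) = -20193/10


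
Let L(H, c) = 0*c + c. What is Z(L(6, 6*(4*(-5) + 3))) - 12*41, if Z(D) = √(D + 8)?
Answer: -492 + I*√94 ≈ -492.0 + 9.6954*I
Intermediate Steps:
L(H, c) = c (L(H, c) = 0 + c = c)
Z(D) = √(8 + D)
Z(L(6, 6*(4*(-5) + 3))) - 12*41 = √(8 + 6*(4*(-5) + 3)) - 12*41 = √(8 + 6*(-20 + 3)) - 492 = √(8 + 6*(-17)) - 492 = √(8 - 102) - 492 = √(-94) - 492 = I*√94 - 492 = -492 + I*√94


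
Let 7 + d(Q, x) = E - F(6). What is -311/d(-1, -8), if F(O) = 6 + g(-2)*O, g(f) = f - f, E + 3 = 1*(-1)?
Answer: 311/17 ≈ 18.294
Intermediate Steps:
E = -4 (E = -3 + 1*(-1) = -3 - 1 = -4)
g(f) = 0
F(O) = 6 (F(O) = 6 + 0*O = 6 + 0 = 6)
d(Q, x) = -17 (d(Q, x) = -7 + (-4 - 1*6) = -7 + (-4 - 6) = -7 - 10 = -17)
-311/d(-1, -8) = -311/(-17) = -311*(-1/17) = 311/17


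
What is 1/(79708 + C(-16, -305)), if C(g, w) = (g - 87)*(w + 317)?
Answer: 1/78472 ≈ 1.2743e-5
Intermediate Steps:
C(g, w) = (-87 + g)*(317 + w)
1/(79708 + C(-16, -305)) = 1/(79708 + (-27579 - 87*(-305) + 317*(-16) - 16*(-305))) = 1/(79708 + (-27579 + 26535 - 5072 + 4880)) = 1/(79708 - 1236) = 1/78472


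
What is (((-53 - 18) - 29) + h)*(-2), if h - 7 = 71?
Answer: 44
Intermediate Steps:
h = 78 (h = 7 + 71 = 78)
(((-53 - 18) - 29) + h)*(-2) = (((-53 - 18) - 29) + 78)*(-2) = ((-71 - 29) + 78)*(-2) = (-100 + 78)*(-2) = -22*(-2) = 44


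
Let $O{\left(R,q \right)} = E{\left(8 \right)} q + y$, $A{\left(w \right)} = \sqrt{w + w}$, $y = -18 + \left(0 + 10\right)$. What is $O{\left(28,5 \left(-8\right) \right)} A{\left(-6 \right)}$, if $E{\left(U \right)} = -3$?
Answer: $224 i \sqrt{3} \approx 387.98 i$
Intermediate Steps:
$y = -8$ ($y = -18 + 10 = -8$)
$A{\left(w \right)} = \sqrt{2} \sqrt{w}$ ($A{\left(w \right)} = \sqrt{2 w} = \sqrt{2} \sqrt{w}$)
$O{\left(R,q \right)} = -8 - 3 q$ ($O{\left(R,q \right)} = - 3 q - 8 = -8 - 3 q$)
$O{\left(28,5 \left(-8\right) \right)} A{\left(-6 \right)} = \left(-8 - 3 \cdot 5 \left(-8\right)\right) \sqrt{2} \sqrt{-6} = \left(-8 - -120\right) \sqrt{2} i \sqrt{6} = \left(-8 + 120\right) 2 i \sqrt{3} = 112 \cdot 2 i \sqrt{3} = 224 i \sqrt{3}$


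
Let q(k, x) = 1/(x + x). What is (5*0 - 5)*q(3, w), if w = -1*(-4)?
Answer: -5/8 ≈ -0.62500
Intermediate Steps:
w = 4
q(k, x) = 1/(2*x)
(5*0 - 5)*q(3, w) = (5*0 - 5)*((1/2)/4) = (0 - 5)*((1/2)*(1/4)) = -5*1/8 = -5/8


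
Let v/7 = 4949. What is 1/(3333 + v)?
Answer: 1/37976 ≈ 2.6332e-5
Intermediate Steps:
v = 34643 (v = 7*4949 = 34643)
1/(3333 + v) = 1/(3333 + 34643) = 1/37976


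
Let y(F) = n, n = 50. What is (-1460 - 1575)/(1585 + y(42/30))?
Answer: -607/327 ≈ -1.8563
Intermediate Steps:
y(F) = 50
(-1460 - 1575)/(1585 + y(42/30)) = (-1460 - 1575)/(1585 + 50) = -3035/1635 = -3035*1/1635 = -607/327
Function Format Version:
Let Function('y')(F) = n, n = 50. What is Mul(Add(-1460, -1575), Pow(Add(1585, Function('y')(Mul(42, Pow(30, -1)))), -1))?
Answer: Rational(-607, 327) ≈ -1.8563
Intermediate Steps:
Function('y')(F) = 50
Mul(Add(-1460, -1575), Pow(Add(1585, Function('y')(Mul(42, Pow(30, -1)))), -1)) = Mul(Add(-1460, -1575), Pow(Add(1585, 50), -1)) = Mul(-3035, Pow(1635, -1)) = Mul(-3035, Rational(1, 1635)) = Rational(-607, 327)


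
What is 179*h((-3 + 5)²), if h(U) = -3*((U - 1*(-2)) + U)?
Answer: -5370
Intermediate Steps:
h(U) = -6 - 6*U (h(U) = -3*((U + 2) + U) = -3*((2 + U) + U) = -3*(2 + 2*U) = -6 - 6*U)
179*h((-3 + 5)²) = 179*(-6 - 6*(-3 + 5)²) = 179*(-6 - 6*2²) = 179*(-6 - 6*4) = 179*(-6 - 24) = 179*(-30) = -5370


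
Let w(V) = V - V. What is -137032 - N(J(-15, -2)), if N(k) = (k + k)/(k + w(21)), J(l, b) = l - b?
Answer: -137034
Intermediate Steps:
w(V) = 0
N(k) = 2 (N(k) = (k + k)/(k + 0) = (2*k)/k = 2)
-137032 - N(J(-15, -2)) = -137032 - 1*2 = -137032 - 2 = -137034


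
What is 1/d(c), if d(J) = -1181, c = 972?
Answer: -1/1181 ≈ -0.00084674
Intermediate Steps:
1/d(c) = 1/(-1181) = -1/1181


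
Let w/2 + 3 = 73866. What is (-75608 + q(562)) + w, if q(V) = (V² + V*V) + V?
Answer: 704368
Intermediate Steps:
w = 147726 (w = -6 + 2*73866 = -6 + 147732 = 147726)
q(V) = V + 2*V² (q(V) = (V² + V²) + V = 2*V² + V = V + 2*V²)
(-75608 + q(562)) + w = (-75608 + 562*(1 + 2*562)) + 147726 = (-75608 + 562*(1 + 1124)) + 147726 = (-75608 + 562*1125) + 147726 = (-75608 + 632250) + 147726 = 556642 + 147726 = 704368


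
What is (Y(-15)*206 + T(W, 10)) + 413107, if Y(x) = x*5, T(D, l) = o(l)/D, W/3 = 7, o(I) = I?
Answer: 8350807/21 ≈ 3.9766e+5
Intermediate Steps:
W = 21 (W = 3*7 = 21)
T(D, l) = l/D
Y(x) = 5*x
(Y(-15)*206 + T(W, 10)) + 413107 = ((5*(-15))*206 + 10/21) + 413107 = (-75*206 + 10*(1/21)) + 413107 = (-15450 + 10/21) + 413107 = -324440/21 + 413107 = 8350807/21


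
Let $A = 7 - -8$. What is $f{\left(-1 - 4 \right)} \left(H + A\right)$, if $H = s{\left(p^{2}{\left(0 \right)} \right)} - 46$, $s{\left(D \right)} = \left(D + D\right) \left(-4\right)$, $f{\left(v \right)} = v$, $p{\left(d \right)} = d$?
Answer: $155$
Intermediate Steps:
$s{\left(D \right)} = - 8 D$ ($s{\left(D \right)} = 2 D \left(-4\right) = - 8 D$)
$H = -46$ ($H = - 8 \cdot 0^{2} - 46 = \left(-8\right) 0 - 46 = 0 - 46 = -46$)
$A = 15$ ($A = 7 + 8 = 15$)
$f{\left(-1 - 4 \right)} \left(H + A\right) = \left(-1 - 4\right) \left(-46 + 15\right) = \left(-1 - 4\right) \left(-31\right) = \left(-5\right) \left(-31\right) = 155$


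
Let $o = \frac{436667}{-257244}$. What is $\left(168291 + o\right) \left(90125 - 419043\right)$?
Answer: $- \frac{7119662545989683}{128622} \approx -5.5353 \cdot 10^{10}$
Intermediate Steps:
$o = - \frac{436667}{257244}$ ($o = 436667 \left(- \frac{1}{257244}\right) = - \frac{436667}{257244} \approx -1.6975$)
$\left(168291 + o\right) \left(90125 - 419043\right) = \left(168291 - \frac{436667}{257244}\right) \left(90125 - 419043\right) = \frac{43291413337}{257244} \left(-328918\right) = - \frac{7119662545989683}{128622}$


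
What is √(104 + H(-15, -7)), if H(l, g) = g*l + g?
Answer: √202 ≈ 14.213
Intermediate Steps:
H(l, g) = g + g*l
√(104 + H(-15, -7)) = √(104 - 7*(1 - 15)) = √(104 - 7*(-14)) = √(104 + 98) = √202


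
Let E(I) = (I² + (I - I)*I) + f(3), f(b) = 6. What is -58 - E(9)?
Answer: -145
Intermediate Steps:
E(I) = 6 + I² (E(I) = (I² + (I - I)*I) + 6 = (I² + 0*I) + 6 = (I² + 0) + 6 = I² + 6 = 6 + I²)
-58 - E(9) = -58 - (6 + 9²) = -58 - (6 + 81) = -58 - 1*87 = -58 - 87 = -145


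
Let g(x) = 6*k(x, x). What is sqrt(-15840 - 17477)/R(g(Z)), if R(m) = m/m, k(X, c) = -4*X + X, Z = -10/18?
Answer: I*sqrt(33317) ≈ 182.53*I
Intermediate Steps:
Z = -5/9 (Z = -10*1/18 = -5/9 ≈ -0.55556)
k(X, c) = -3*X
g(x) = -18*x (g(x) = 6*(-3*x) = -18*x)
R(m) = 1
sqrt(-15840 - 17477)/R(g(Z)) = sqrt(-15840 - 17477)/1 = sqrt(-33317)*1 = (I*sqrt(33317))*1 = I*sqrt(33317)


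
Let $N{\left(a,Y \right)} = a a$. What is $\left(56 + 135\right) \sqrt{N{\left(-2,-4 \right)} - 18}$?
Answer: $191 i \sqrt{14} \approx 714.66 i$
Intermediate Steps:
$N{\left(a,Y \right)} = a^{2}$
$\left(56 + 135\right) \sqrt{N{\left(-2,-4 \right)} - 18} = \left(56 + 135\right) \sqrt{\left(-2\right)^{2} - 18} = 191 \sqrt{4 - 18} = 191 \sqrt{-14} = 191 i \sqrt{14}$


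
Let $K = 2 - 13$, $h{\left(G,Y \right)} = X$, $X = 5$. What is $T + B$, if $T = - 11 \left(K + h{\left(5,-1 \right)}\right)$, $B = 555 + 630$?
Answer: $1251$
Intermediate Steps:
$h{\left(G,Y \right)} = 5$
$K = -11$
$B = 1185$
$T = 66$ ($T = - 11 \left(-11 + 5\right) = \left(-11\right) \left(-6\right) = 66$)
$T + B = 66 + 1185 = 1251$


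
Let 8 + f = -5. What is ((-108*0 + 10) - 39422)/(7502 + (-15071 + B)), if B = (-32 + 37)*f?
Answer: 19706/3817 ≈ 5.1627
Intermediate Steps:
f = -13 (f = -8 - 5 = -13)
B = -65 (B = (-32 + 37)*(-13) = 5*(-13) = -65)
((-108*0 + 10) - 39422)/(7502 + (-15071 + B)) = ((-108*0 + 10) - 39422)/(7502 + (-15071 - 65)) = ((-9*0 + 10) - 39422)/(7502 - 15136) = ((0 + 10) - 39422)/(-7634) = (10 - 39422)*(-1/7634) = -39412*(-1/7634) = 19706/3817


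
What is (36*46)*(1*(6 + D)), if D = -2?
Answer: 6624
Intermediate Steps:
(36*46)*(1*(6 + D)) = (36*46)*(1*(6 - 2)) = 1656*(1*4) = 1656*4 = 6624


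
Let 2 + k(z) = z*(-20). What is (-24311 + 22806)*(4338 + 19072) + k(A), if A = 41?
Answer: -35232872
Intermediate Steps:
k(z) = -2 - 20*z (k(z) = -2 + z*(-20) = -2 - 20*z)
(-24311 + 22806)*(4338 + 19072) + k(A) = (-24311 + 22806)*(4338 + 19072) + (-2 - 20*41) = -1505*23410 + (-2 - 820) = -35232050 - 822 = -35232872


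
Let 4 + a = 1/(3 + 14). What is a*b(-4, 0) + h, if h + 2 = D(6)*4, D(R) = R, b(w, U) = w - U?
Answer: 642/17 ≈ 37.765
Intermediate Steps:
h = 22 (h = -2 + 6*4 = -2 + 24 = 22)
a = -67/17 (a = -4 + 1/(3 + 14) = -4 + 1/17 = -67/17 ≈ -3.9412)
a*b(-4, 0) + h = -67*(-4 - 1*0)/17 + 22 = -67*(-4 + 0)/17 + 22 = -67/17*(-4) + 22 = 268/17 + 22 = 642/17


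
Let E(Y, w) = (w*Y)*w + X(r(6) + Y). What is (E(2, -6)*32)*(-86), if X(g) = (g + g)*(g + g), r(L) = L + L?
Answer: -2355712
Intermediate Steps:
r(L) = 2*L
X(g) = 4*g**2 (X(g) = (2*g)*(2*g) = 4*g**2)
E(Y, w) = 4*(12 + Y)**2 + Y*w**2 (E(Y, w) = (w*Y)*w + 4*(2*6 + Y)**2 = (Y*w)*w + 4*(12 + Y)**2 = Y*w**2 + 4*(12 + Y)**2 = 4*(12 + Y)**2 + Y*w**2)
(E(2, -6)*32)*(-86) = ((4*(12 + 2)**2 + 2*(-6)**2)*32)*(-86) = ((4*14**2 + 2*36)*32)*(-86) = ((4*196 + 72)*32)*(-86) = ((784 + 72)*32)*(-86) = (856*32)*(-86) = 27392*(-86) = -2355712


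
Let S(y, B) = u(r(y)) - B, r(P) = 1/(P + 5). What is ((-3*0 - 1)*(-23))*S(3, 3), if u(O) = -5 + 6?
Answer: -46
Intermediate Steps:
r(P) = 1/(5 + P)
u(O) = 1
S(y, B) = 1 - B
((-3*0 - 1)*(-23))*S(3, 3) = ((-3*0 - 1)*(-23))*(1 - 1*3) = ((0 - 1)*(-23))*(1 - 3) = -1*(-23)*(-2) = 23*(-2) = -46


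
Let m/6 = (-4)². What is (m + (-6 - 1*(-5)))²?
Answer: 9025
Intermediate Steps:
m = 96 (m = 6*(-4)² = 6*16 = 96)
(m + (-6 - 1*(-5)))² = (96 + (-6 - 1*(-5)))² = (96 + (-6 + 5))² = (96 - 1)² = 95² = 9025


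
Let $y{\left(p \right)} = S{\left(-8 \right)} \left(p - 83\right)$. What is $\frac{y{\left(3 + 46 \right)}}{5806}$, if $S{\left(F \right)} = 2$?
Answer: $- \frac{34}{2903} \approx -0.011712$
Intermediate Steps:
$y{\left(p \right)} = -166 + 2 p$ ($y{\left(p \right)} = 2 \left(p - 83\right) = 2 \left(-83 + p\right) = -166 + 2 p$)
$\frac{y{\left(3 + 46 \right)}}{5806} = \frac{-166 + 2 \left(3 + 46\right)}{5806} = \left(-166 + 2 \cdot 49\right) \frac{1}{5806} = \left(-166 + 98\right) \frac{1}{5806} = \left(-68\right) \frac{1}{5806} = - \frac{34}{2903}$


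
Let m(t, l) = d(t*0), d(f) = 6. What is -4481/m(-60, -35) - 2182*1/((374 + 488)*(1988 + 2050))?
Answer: -216628899/290063 ≈ -746.83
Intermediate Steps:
m(t, l) = 6
-4481/m(-60, -35) - 2182*1/((374 + 488)*(1988 + 2050)) = -4481/6 - 2182*1/((374 + 488)*(1988 + 2050)) = -4481*1/6 - 2182/(4038*862) = -4481/6 - 2182/3480756 = -4481/6 - 2182*1/3480756 = -4481/6 - 1091/1740378 = -216628899/290063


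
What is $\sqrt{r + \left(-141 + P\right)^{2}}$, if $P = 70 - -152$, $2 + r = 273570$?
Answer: $\sqrt{280129} \approx 529.27$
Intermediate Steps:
$r = 273568$ ($r = -2 + 273570 = 273568$)
$P = 222$ ($P = 70 + 152 = 222$)
$\sqrt{r + \left(-141 + P\right)^{2}} = \sqrt{273568 + \left(-141 + 222\right)^{2}} = \sqrt{273568 + 81^{2}} = \sqrt{273568 + 6561} = \sqrt{280129}$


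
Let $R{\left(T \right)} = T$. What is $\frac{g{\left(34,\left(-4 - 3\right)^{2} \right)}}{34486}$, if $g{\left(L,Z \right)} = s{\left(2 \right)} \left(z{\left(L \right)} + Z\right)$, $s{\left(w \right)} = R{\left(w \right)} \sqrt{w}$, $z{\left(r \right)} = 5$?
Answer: $\frac{54 \sqrt{2}}{17243} \approx 0.0044289$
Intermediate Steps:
$s{\left(w \right)} = w^{\frac{3}{2}}$ ($s{\left(w \right)} = w \sqrt{w} = w^{\frac{3}{2}}$)
$g{\left(L,Z \right)} = 2 \sqrt{2} \left(5 + Z\right)$ ($g{\left(L,Z \right)} = 2^{\frac{3}{2}} \left(5 + Z\right) = 2 \sqrt{2} \left(5 + Z\right)$)
$\frac{g{\left(34,\left(-4 - 3\right)^{2} \right)}}{34486} = \frac{2 \sqrt{2} \left(5 + \left(-4 - 3\right)^{2}\right)}{34486} = 2 \sqrt{2} \left(5 + \left(-7\right)^{2}\right) \frac{1}{34486} = 2 \sqrt{2} \left(5 + 49\right) \frac{1}{34486} = 2 \sqrt{2} \cdot 54 \cdot \frac{1}{34486} = 108 \sqrt{2} \cdot \frac{1}{34486} = \frac{54 \sqrt{2}}{17243}$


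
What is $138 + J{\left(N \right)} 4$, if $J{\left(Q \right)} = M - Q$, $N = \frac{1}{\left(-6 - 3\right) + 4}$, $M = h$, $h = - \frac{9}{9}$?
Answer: $\frac{674}{5} \approx 134.8$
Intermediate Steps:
$h = -1$ ($h = \left(-9\right) \frac{1}{9} = -1$)
$M = -1$
$N = - \frac{1}{5}$ ($N = \frac{1}{\left(-6 - 3\right) + 4} = \frac{1}{-9 + 4} = \frac{1}{-5} = - \frac{1}{5} \approx -0.2$)
$J{\left(Q \right)} = -1 - Q$
$138 + J{\left(N \right)} 4 = 138 + \left(-1 - - \frac{1}{5}\right) 4 = 138 + \left(-1 + \frac{1}{5}\right) 4 = 138 - \frac{16}{5} = \frac{674}{5}$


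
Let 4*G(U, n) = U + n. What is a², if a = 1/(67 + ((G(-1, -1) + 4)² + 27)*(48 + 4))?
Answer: 1/4443664 ≈ 2.2504e-7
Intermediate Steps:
G(U, n) = U/4 + n/4 (G(U, n) = (U + n)/4 = U/4 + n/4)
a = 1/2108 (a = 1/(67 + ((((¼)*(-1) + (¼)*(-1)) + 4)² + 27)*(48 + 4)) = 1/(67 + (((-¼ - ¼) + 4)² + 27)*52) = 1/(67 + ((-½ + 4)² + 27)*52) = 1/(67 + ((7/2)² + 27)*52) = 1/(67 + (49/4 + 27)*52) = 1/(67 + (157/4)*52) = 1/(67 + 2041) = 1/2108 ≈ 0.00047438)
a² = (1/2108)² = 1/4443664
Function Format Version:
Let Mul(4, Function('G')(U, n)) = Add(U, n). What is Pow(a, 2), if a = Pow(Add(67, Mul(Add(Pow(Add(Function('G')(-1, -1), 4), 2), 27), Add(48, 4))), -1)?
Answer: Rational(1, 4443664) ≈ 2.2504e-7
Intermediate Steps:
Function('G')(U, n) = Add(Mul(Rational(1, 4), U), Mul(Rational(1, 4), n)) (Function('G')(U, n) = Mul(Rational(1, 4), Add(U, n)) = Add(Mul(Rational(1, 4), U), Mul(Rational(1, 4), n)))
a = Rational(1, 2108) (a = Pow(Add(67, Mul(Add(Pow(Add(Add(Mul(Rational(1, 4), -1), Mul(Rational(1, 4), -1)), 4), 2), 27), Add(48, 4))), -1) = Pow(Add(67, Mul(Add(Pow(Add(Add(Rational(-1, 4), Rational(-1, 4)), 4), 2), 27), 52)), -1) = Pow(Add(67, Mul(Add(Pow(Add(Rational(-1, 2), 4), 2), 27), 52)), -1) = Pow(Add(67, Mul(Add(Pow(Rational(7, 2), 2), 27), 52)), -1) = Pow(Add(67, Mul(Add(Rational(49, 4), 27), 52)), -1) = Pow(Add(67, Mul(Rational(157, 4), 52)), -1) = Pow(Add(67, 2041), -1) = Pow(2108, -1) = Rational(1, 2108) ≈ 0.00047438)
Pow(a, 2) = Pow(Rational(1, 2108), 2) = Rational(1, 4443664)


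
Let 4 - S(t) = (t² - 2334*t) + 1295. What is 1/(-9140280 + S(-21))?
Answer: -1/9191026 ≈ -1.0880e-7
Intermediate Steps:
S(t) = -1291 - t² + 2334*t (S(t) = 4 - ((t² - 2334*t) + 1295) = 4 - (1295 + t² - 2334*t) = 4 + (-1295 - t² + 2334*t) = -1291 - t² + 2334*t)
1/(-9140280 + S(-21)) = 1/(-9140280 + (-1291 - 1*(-21)² + 2334*(-21))) = 1/(-9140280 + (-1291 - 1*441 - 49014)) = 1/(-9140280 + (-1291 - 441 - 49014)) = 1/(-9140280 - 50746) = 1/(-9191026) = -1/9191026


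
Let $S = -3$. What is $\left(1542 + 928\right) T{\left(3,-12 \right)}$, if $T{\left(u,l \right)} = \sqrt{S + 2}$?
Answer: $2470 i \approx 2470.0 i$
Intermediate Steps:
$T{\left(u,l \right)} = i$ ($T{\left(u,l \right)} = \sqrt{-3 + 2} = \sqrt{-1} = i$)
$\left(1542 + 928\right) T{\left(3,-12 \right)} = \left(1542 + 928\right) i = 2470 i$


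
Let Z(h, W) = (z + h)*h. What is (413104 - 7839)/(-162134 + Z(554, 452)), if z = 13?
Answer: 57895/21712 ≈ 2.6665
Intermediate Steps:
Z(h, W) = h*(13 + h) (Z(h, W) = (13 + h)*h = h*(13 + h))
(413104 - 7839)/(-162134 + Z(554, 452)) = (413104 - 7839)/(-162134 + 554*(13 + 554)) = 405265/(-162134 + 554*567) = 405265/(-162134 + 314118) = 405265/151984 = 405265*(1/151984) = 57895/21712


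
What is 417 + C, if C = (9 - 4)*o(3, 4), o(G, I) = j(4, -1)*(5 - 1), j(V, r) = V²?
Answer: 737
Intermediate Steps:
o(G, I) = 64 (o(G, I) = 4²*(5 - 1) = 16*4 = 64)
C = 320 (C = (9 - 4)*64 = 5*64 = 320)
417 + C = 417 + 320 = 737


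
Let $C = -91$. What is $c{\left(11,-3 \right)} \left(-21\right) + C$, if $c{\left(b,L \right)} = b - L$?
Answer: $-385$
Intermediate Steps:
$c{\left(11,-3 \right)} \left(-21\right) + C = \left(11 - -3\right) \left(-21\right) - 91 = \left(11 + 3\right) \left(-21\right) - 91 = 14 \left(-21\right) - 91 = -294 - 91 = -385$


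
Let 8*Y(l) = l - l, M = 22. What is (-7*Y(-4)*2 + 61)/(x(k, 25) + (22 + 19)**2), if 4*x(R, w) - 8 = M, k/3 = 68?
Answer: 122/3377 ≈ 0.036127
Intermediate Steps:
k = 204 (k = 3*68 = 204)
Y(l) = 0 (Y(l) = (l - l)/8 = (1/8)*0 = 0)
x(R, w) = 15/2 (x(R, w) = 2 + (1/4)*22 = 2 + 11/2 = 15/2)
(-7*Y(-4)*2 + 61)/(x(k, 25) + (22 + 19)**2) = (-7*0*2 + 61)/(15/2 + (22 + 19)**2) = (0*2 + 61)/(15/2 + 41**2) = (0 + 61)/(15/2 + 1681) = 61/(3377/2) = 61*(2/3377) = 122/3377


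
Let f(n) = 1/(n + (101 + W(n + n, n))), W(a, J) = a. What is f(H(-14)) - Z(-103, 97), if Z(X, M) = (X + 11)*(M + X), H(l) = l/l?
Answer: -57407/104 ≈ -551.99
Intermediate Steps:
H(l) = 1
Z(X, M) = (11 + X)*(M + X)
f(n) = 1/(101 + 3*n) (f(n) = 1/(n + (101 + (n + n))) = 1/(n + (101 + 2*n)) = 1/(101 + 3*n))
f(H(-14)) - Z(-103, 97) = 1/(101 + 3*1) - ((-103)² + 11*97 + 11*(-103) + 97*(-103)) = 1/(101 + 3) - (10609 + 1067 - 1133 - 9991) = 1/104 - 1*552 = 1/104 - 552 = -57407/104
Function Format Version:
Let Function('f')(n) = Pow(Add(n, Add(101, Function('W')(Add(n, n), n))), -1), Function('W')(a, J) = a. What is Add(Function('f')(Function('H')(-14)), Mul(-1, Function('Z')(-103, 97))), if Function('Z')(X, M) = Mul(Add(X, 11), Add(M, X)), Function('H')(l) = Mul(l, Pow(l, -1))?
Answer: Rational(-57407, 104) ≈ -551.99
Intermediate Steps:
Function('H')(l) = 1
Function('Z')(X, M) = Mul(Add(11, X), Add(M, X))
Function('f')(n) = Pow(Add(101, Mul(3, n)), -1) (Function('f')(n) = Pow(Add(n, Add(101, Add(n, n))), -1) = Pow(Add(n, Add(101, Mul(2, n))), -1) = Pow(Add(101, Mul(3, n)), -1))
Add(Function('f')(Function('H')(-14)), Mul(-1, Function('Z')(-103, 97))) = Add(Pow(Add(101, Mul(3, 1)), -1), Mul(-1, Add(Pow(-103, 2), Mul(11, 97), Mul(11, -103), Mul(97, -103)))) = Add(Pow(Add(101, 3), -1), Mul(-1, Add(10609, 1067, -1133, -9991))) = Add(Pow(104, -1), Mul(-1, 552)) = Add(Rational(1, 104), -552) = Rational(-57407, 104)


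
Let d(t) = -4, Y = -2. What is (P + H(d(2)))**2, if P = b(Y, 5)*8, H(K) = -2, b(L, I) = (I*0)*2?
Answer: 4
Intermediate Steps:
b(L, I) = 0 (b(L, I) = 0*2 = 0)
P = 0 (P = 0*8 = 0)
(P + H(d(2)))**2 = (0 - 2)**2 = (-2)**2 = 4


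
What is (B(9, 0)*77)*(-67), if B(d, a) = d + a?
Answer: -46431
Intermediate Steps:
B(d, a) = a + d
(B(9, 0)*77)*(-67) = ((0 + 9)*77)*(-67) = (9*77)*(-67) = 693*(-67) = -46431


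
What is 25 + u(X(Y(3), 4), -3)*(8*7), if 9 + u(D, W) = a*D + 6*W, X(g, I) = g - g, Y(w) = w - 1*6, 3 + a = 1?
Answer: -1487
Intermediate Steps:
a = -2 (a = -3 + 1 = -2)
Y(w) = -6 + w (Y(w) = w - 6 = -6 + w)
X(g, I) = 0
u(D, W) = -9 - 2*D + 6*W (u(D, W) = -9 + (-2*D + 6*W) = -9 - 2*D + 6*W)
25 + u(X(Y(3), 4), -3)*(8*7) = 25 + (-9 - 2*0 + 6*(-3))*(8*7) = 25 + (-9 + 0 - 18)*56 = 25 - 27*56 = 25 - 1512 = -1487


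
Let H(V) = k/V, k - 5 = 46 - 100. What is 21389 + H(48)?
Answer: 1026623/48 ≈ 21388.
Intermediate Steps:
k = -49 (k = 5 + (46 - 100) = 5 - 54 = -49)
H(V) = -49/V
21389 + H(48) = 21389 - 49/48 = 1026623/48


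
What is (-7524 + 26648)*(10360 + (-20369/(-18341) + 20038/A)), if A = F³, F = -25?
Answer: 56777245965007708/286578125 ≈ 1.9812e+8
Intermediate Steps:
A = -15625 (A = (-25)³ = -15625)
(-7524 + 26648)*(10360 + (-20369/(-18341) + 20038/A)) = (-7524 + 26648)*(10360 + (-20369/(-18341) + 20038/(-15625))) = 19124*(10360 + (-20369*(-1/18341) + 20038*(-1/15625))) = 19124*(10360 + (20369/18341 - 20038/15625)) = 19124*(10360 - 49251333/286578125) = 19124*(2968900123667/286578125) = 56777245965007708/286578125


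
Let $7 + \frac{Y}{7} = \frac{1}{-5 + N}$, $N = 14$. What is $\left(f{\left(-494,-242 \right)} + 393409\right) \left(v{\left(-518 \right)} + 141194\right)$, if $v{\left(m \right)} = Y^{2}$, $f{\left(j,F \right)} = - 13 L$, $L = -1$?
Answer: $\frac{4573558289540}{81} \approx 5.6464 \cdot 10^{10}$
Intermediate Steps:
$Y = - \frac{434}{9}$ ($Y = -49 + \frac{7}{-5 + 14} = -49 + \frac{7}{9} = - \frac{434}{9} \approx -48.222$)
$f{\left(j,F \right)} = 13$ ($f{\left(j,F \right)} = \left(-13\right) \left(-1\right) = 13$)
$v{\left(m \right)} = \frac{188356}{81}$ ($v{\left(m \right)} = \left(- \frac{434}{9}\right)^{2} = \frac{188356}{81}$)
$\left(f{\left(-494,-242 \right)} + 393409\right) \left(v{\left(-518 \right)} + 141194\right) = \left(13 + 393409\right) \left(\frac{188356}{81} + 141194\right) = 393422 \cdot \frac{11625070}{81} = \frac{4573558289540}{81}$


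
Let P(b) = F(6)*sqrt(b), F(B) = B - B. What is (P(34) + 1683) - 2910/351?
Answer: 195941/117 ≈ 1674.7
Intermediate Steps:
F(B) = 0
P(b) = 0 (P(b) = 0*sqrt(b) = 0)
(P(34) + 1683) - 2910/351 = (0 + 1683) - 2910/351 = 1683 - 2910*1/351 = 1683 - 970/117 = 195941/117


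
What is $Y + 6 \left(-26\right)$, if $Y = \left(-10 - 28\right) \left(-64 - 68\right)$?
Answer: $4860$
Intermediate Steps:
$Y = 5016$ ($Y = \left(-38\right) \left(-132\right) = 5016$)
$Y + 6 \left(-26\right) = 5016 + 6 \left(-26\right) = 5016 - 156 = 4860$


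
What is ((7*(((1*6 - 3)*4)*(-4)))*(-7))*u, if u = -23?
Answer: -54096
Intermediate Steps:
((7*(((1*6 - 3)*4)*(-4)))*(-7))*u = ((7*(((1*6 - 3)*4)*(-4)))*(-7))*(-23) = ((7*(((6 - 3)*4)*(-4)))*(-7))*(-23) = ((7*((3*4)*(-4)))*(-7))*(-23) = ((7*(12*(-4)))*(-7))*(-23) = ((7*(-48))*(-7))*(-23) = -336*(-7)*(-23) = 2352*(-23) = -54096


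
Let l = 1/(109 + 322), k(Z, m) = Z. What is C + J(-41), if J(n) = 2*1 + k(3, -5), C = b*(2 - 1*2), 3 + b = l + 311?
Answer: 5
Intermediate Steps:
l = 1/431 ≈ 0.0023202
b = 132749/431 (b = -3 + (1/431 + 311) = -3 + 134042/431 = 132749/431 ≈ 308.00)
C = 0 (C = 132749*(2 - 1*2)/431 = 132749*(2 - 2)/431 = (132749/431)*0 = 0)
J(n) = 5 (J(n) = 2*1 + 3 = 2 + 3 = 5)
C + J(-41) = 0 + 5 = 5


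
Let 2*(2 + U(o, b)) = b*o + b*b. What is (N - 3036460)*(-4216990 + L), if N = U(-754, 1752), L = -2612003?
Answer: 14765744270502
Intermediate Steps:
U(o, b) = -2 + b²/2 + b*o/2 (U(o, b) = -2 + (b*o + b*b)/2 = -2 + (b*o + b²)/2 = -2 + (b² + b*o)/2 = -2 + (b²/2 + b*o/2) = -2 + b²/2 + b*o/2)
N = 874246 (N = -2 + (½)*1752² + (½)*1752*(-754) = -2 + (½)*3069504 - 660504 = -2 + 1534752 - 660504 = 874246)
(N - 3036460)*(-4216990 + L) = (874246 - 3036460)*(-4216990 - 2612003) = -2162214*(-6828993) = 14765744270502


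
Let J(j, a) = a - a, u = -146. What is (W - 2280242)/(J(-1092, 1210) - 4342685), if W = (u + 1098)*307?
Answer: 1987978/4342685 ≈ 0.45778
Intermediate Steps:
J(j, a) = 0
W = 292264 (W = (-146 + 1098)*307 = 952*307 = 292264)
(W - 2280242)/(J(-1092, 1210) - 4342685) = (292264 - 2280242)/(0 - 4342685) = -1987978/(-4342685) = -1987978*(-1/4342685) = 1987978/4342685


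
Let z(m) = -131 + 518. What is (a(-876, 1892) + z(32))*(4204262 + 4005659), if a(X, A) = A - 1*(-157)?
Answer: 19999367556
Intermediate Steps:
z(m) = 387
a(X, A) = 157 + A (a(X, A) = A + 157 = 157 + A)
(a(-876, 1892) + z(32))*(4204262 + 4005659) = ((157 + 1892) + 387)*(4204262 + 4005659) = (2049 + 387)*8209921 = 2436*8209921 = 19999367556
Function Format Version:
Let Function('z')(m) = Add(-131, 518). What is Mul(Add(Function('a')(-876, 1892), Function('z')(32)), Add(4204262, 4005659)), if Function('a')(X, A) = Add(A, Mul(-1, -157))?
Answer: 19999367556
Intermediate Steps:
Function('z')(m) = 387
Function('a')(X, A) = Add(157, A) (Function('a')(X, A) = Add(A, 157) = Add(157, A))
Mul(Add(Function('a')(-876, 1892), Function('z')(32)), Add(4204262, 4005659)) = Mul(Add(Add(157, 1892), 387), Add(4204262, 4005659)) = Mul(Add(2049, 387), 8209921) = Mul(2436, 8209921) = 19999367556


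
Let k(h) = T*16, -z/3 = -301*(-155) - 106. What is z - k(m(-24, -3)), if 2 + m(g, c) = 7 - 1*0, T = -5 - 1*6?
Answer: -139471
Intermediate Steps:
T = -11 (T = -5 - 6 = -11)
m(g, c) = 5 (m(g, c) = -2 + (7 - 1*0) = -2 + (7 + 0) = -2 + 7 = 5)
z = -139647 (z = -3*(-301*(-155) - 106) = -3*(46655 - 106) = -3*46549 = -139647)
k(h) = -176 (k(h) = -11*16 = -176)
z - k(m(-24, -3)) = -139647 - 1*(-176) = -139647 + 176 = -139471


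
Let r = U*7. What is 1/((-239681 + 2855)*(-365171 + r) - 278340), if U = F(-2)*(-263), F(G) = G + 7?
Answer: 1/88661692236 ≈ 1.1279e-11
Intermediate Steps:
F(G) = 7 + G
U = -1315 (U = (7 - 2)*(-263) = 5*(-263) = -1315)
r = -9205 (r = -1315*7 = -9205)
1/((-239681 + 2855)*(-365171 + r) - 278340) = 1/((-239681 + 2855)*(-365171 - 9205) - 278340) = 1/(-236826*(-374376) - 278340) = 1/(88661970576 - 278340) = 1/88661692236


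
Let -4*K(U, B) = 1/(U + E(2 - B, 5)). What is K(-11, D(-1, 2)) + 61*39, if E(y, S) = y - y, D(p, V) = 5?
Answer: 104677/44 ≈ 2379.0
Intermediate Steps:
E(y, S) = 0
K(U, B) = -1/(4*U) (K(U, B) = -1/(4*(U + 0)) = -1/(4*U))
K(-11, D(-1, 2)) + 61*39 = -¼/(-11) + 61*39 = -¼*(-1/11) + 2379 = 1/44 + 2379 = 104677/44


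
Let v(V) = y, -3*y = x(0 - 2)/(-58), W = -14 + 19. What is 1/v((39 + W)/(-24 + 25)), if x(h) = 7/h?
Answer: -348/7 ≈ -49.714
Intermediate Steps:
W = 5
y = -7/348 (y = -7/(0 - 2)/(3*(-58)) = -7/(-2)*(-1)/(3*58) = -7*(-½)*(-1)/(3*58) = -(-7)*(-1)/(6*58) = -⅓*7/116 = -7/348 ≈ -0.020115)
v(V) = -7/348
1/v((39 + W)/(-24 + 25)) = 1/(-7/348) = -348/7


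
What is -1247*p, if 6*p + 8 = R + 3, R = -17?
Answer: 13717/3 ≈ 4572.3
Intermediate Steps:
p = -11/3 (p = -4/3 + (-17 + 3)/6 = -4/3 + (⅙)*(-14) = -4/3 - 7/3 = -11/3 ≈ -3.6667)
-1247*p = -1247*(-11/3) = 13717/3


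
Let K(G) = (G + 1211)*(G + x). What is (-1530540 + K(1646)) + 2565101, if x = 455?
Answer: 7037118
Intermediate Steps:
K(G) = (455 + G)*(1211 + G) (K(G) = (G + 1211)*(G + 455) = (1211 + G)*(455 + G) = (455 + G)*(1211 + G))
(-1530540 + K(1646)) + 2565101 = (-1530540 + (551005 + 1646² + 1666*1646)) + 2565101 = (-1530540 + (551005 + 2709316 + 2742236)) + 2565101 = (-1530540 + 6002557) + 2565101 = 4472017 + 2565101 = 7037118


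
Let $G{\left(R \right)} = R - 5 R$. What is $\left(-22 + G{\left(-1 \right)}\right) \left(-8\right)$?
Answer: $144$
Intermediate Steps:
$G{\left(R \right)} = - 4 R$
$\left(-22 + G{\left(-1 \right)}\right) \left(-8\right) = \left(-22 - -4\right) \left(-8\right) = \left(-22 + 4\right) \left(-8\right) = \left(-18\right) \left(-8\right) = 144$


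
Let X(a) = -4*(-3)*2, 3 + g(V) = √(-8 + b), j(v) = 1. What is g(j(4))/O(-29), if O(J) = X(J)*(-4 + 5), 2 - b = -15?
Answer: 0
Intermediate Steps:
b = 17 (b = 2 - 1*(-15) = 2 + 15 = 17)
g(V) = 0 (g(V) = -3 + √(-8 + 17) = -3 + √9 = -3 + 3 = 0)
X(a) = 24 (X(a) = 12*2 = 24)
O(J) = 24 (O(J) = 24*(-4 + 5) = 24*1 = 24)
g(j(4))/O(-29) = 0/24 = 0*(1/24) = 0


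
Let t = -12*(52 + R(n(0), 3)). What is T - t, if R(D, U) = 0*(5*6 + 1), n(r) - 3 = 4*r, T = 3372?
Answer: 3996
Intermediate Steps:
n(r) = 3 + 4*r
R(D, U) = 0 (R(D, U) = 0*(30 + 1) = 0*31 = 0)
t = -624 (t = -12*(52 + 0) = -12*52 = -624)
T - t = 3372 - 1*(-624) = 3372 + 624 = 3996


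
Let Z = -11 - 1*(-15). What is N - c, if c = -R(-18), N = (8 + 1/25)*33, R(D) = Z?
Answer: 6733/25 ≈ 269.32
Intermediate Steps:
Z = 4 (Z = -11 + 15 = 4)
R(D) = 4
N = 6633/25 (N = (8 + 1/25)*33 = (201/25)*33 = 6633/25 ≈ 265.32)
c = -4 (c = -1*4 = -4)
N - c = 6633/25 - 1*(-4) = 6633/25 + 4 = 6733/25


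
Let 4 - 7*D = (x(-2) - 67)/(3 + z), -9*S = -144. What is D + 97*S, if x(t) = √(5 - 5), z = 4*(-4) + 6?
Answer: 76009/49 ≈ 1551.2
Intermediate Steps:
S = 16 (S = -⅑*(-144) = 16)
z = -10 (z = -16 + 6 = -10)
x(t) = 0 (x(t) = √0 = 0)
D = -39/49 (D = 4/7 - (0 - 67)/(7*(3 - 10)) = 4/7 - (-67)/(7*(-7)) = 4/7 - (-67)*(-1)/(7*7) = 4/7 - ⅐*67/7 = 4/7 - 67/49 = -39/49 ≈ -0.79592)
D + 97*S = -39/49 + 97*16 = -39/49 + 1552 = 76009/49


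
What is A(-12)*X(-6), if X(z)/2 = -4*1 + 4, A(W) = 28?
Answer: 0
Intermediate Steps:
X(z) = 0 (X(z) = 2*(-4*1 + 4) = 2*(-4 + 4) = 2*0 = 0)
A(-12)*X(-6) = 28*0 = 0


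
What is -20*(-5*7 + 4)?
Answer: 620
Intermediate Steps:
-20*(-5*7 + 4) = -20*(-35 + 4) = -20*(-31) = 620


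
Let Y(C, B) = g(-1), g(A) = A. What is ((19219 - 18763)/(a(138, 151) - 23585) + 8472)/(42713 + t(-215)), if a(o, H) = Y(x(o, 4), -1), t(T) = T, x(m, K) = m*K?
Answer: 16651678/83529819 ≈ 0.19935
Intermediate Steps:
x(m, K) = K*m
Y(C, B) = -1
a(o, H) = -1
((19219 - 18763)/(a(138, 151) - 23585) + 8472)/(42713 + t(-215)) = ((19219 - 18763)/(-1 - 23585) + 8472)/(42713 - 215) = (456/(-23586) + 8472)/42498 = (456*(-1/23586) + 8472)*(1/42498) = (-76/3931 + 8472)*(1/42498) = (33303356/3931)*(1/42498) = 16651678/83529819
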